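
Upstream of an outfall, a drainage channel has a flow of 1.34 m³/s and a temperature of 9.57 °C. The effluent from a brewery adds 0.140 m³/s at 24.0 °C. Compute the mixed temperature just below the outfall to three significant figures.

Flow-weighted mixing: C = (Q_r C_r + Q_w C_w)/(Q_r + Q_w)
= (1.34×9.57 + 0.140×24.0)/(1.34 + 0.140) = 16.18/1.480 = 10.94 °C.

10.9 °C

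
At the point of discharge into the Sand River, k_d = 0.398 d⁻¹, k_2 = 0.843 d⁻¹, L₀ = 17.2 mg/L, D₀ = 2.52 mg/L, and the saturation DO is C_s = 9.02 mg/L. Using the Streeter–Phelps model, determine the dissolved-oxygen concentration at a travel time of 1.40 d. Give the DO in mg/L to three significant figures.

DO ≈ 4.16 mg/L

k_d L₀/(k_2−k_d) = 0.398×17.2/(0.843−0.398) = 6.846/0.4450 = 15.38 mg/L.
e^(−k_d t) = e^(−0.398×1.400) = 0.5728; e^(−k_2 t) = e^(−0.843×1.400) = 0.3072.
D = 15.38 × (0.5728 − 0.3072) + 2.52 × 0.3072 = 4.086 + 0.7742 = 4.860 mg/L.
DO = C_s − D = 9.02 − 4.860 = 4.160 mg/L.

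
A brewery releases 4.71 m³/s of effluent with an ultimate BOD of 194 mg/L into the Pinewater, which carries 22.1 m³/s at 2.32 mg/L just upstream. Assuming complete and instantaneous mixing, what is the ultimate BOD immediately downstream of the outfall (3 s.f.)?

Flow-weighted mixing: C = (Q_r C_r + Q_w C_w)/(Q_r + Q_w)
= (22.1×2.32 + 4.71×194)/(22.1 + 4.71) = 965.0/26.81 = 35.99 mg/L.

36.0 mg/L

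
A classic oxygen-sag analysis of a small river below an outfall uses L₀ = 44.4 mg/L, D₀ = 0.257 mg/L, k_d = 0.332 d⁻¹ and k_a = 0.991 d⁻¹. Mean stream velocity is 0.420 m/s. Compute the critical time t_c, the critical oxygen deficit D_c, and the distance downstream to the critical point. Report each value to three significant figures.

t_c ≈ 1.64 d; D_c ≈ 8.62 mg/L; x_c ≈ 59.6 km

t_c = [1/(k_a−k_d)] ln[(k_a/k_d)(1 − D₀(k_a−k_d)/(k_d L₀))]
= [1/(0.991−0.332)] ln[(0.991/0.332)(1 − 0.257×0.6590/(0.332×44.4))]
= (1/0.6590) ln[2.985 × 0.9885] = 1.517 × ln(2.951) = 1.517 × 1.082 = 1.642 d.
L(t_c) = L₀ e^(−k_d t_c) = 44.4 × 0.5798 = 25.74 mg/L, and at the critical point k_a D_c = k_d L, so D_c = (0.332/0.991) × 25.74 = 8.624 mg/L.
x_c = v t_c = 0.420 m/s × 1.642 d × 86400 s/d = 59580 m ≈ 59.6 km.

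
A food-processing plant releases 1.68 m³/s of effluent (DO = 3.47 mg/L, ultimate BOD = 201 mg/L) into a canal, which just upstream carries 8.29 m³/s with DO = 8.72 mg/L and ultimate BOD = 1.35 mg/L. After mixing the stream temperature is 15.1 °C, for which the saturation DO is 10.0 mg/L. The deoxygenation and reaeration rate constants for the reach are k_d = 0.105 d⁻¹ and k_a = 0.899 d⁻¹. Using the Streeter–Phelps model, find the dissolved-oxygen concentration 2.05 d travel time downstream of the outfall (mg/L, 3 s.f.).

Mixed DO = (8.29×8.72 + 1.68×3.47)/(8.29+1.68) = 78.12/9.970 = 7.835 mg/L.
Mixed L₀ = (8.29×1.35 + 1.68×201)/(9.970) = 348.9/9.970 = 34.99 mg/L.
Initial deficit D₀ = C_s − DO₀ = 10.0 − 7.835 = 2.165 mg/L.
D(2.05) = [0.105×34.99/(0.899−0.105)](e^(−0.105×2.05) − e^(−0.899×2.05)) + 2.165 e^(−0.899×2.05)
= 4.627 × (0.8063 − 0.1583) + 2.165 × 0.1583 = 3.341 mg/L.
DO = 10.0 − 3.341 = 6.659 mg/L.

DO ≈ 6.66 mg/L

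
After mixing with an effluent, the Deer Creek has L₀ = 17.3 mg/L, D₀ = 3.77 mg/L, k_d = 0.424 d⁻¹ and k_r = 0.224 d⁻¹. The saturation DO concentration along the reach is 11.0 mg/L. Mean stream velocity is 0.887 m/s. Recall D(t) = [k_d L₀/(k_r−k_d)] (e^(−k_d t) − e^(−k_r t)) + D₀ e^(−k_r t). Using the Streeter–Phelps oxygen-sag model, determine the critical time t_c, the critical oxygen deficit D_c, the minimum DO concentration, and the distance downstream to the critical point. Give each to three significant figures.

At the critical point dD/dt = 0, so k_d L₀ e^(−k_d t) = k_r D. Substituting D(t) from the Streeter–Phelps equation and solving for t gives
t_c = ln[(k_r/k_d)(1 − D₀(k_r−k_d)/(k_d L₀))] / (k_r−k_d).
Here k_r−k_d = -0.2000 d⁻¹ and 1 − D₀(k_r−k_d)/(k_d L₀) = 1 − 3.77×-0.2000/(0.424×17.3) = 1.103, so
t_c = ln(0.5283 × 1.103) / -0.2000 = -0.5402 / -0.2000 = 2.701 d.
D_c = (k_d/k_r) L₀ e^(−k_d t_c) = (0.424/0.224) × 17.3 × e^(−0.424×2.701) = 1.893 × 17.3 × 0.3181 = 10.42 mg/L.
Minimum DO = C_s − D_c = 11.0 − 10.42 = 0.5826 mg/L.
x_c = v t_c = 0.887 m/s × 2.701 d × 86400 s/d = 207000 m ≈ 207 km.

t_c ≈ 2.70 d; D_c ≈ 10.4 mg/L; min DO ≈ 0.583 mg/L; x_c ≈ 207 km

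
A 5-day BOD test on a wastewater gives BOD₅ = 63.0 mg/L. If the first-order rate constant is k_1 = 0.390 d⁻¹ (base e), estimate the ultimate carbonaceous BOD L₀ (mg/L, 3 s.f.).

L₀ ≈ 73.5 mg/L

BOD₅ = L₀(1 − e^(−5k_1)) ⇒ L₀ = BOD₅ / (1 − e^(−5×0.390))
= 63.0 / (1 − 0.1423) = 63.0 / 0.8577 = 73.45 mg/L.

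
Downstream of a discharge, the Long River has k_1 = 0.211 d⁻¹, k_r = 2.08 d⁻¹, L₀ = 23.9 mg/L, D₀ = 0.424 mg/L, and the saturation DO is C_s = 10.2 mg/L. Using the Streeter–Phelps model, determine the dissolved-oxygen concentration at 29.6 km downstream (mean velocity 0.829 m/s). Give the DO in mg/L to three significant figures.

DO ≈ 8.69 mg/L

Travel time t = x/v = 29.6 km / (0.829 m/s) = 29600 m / 0.829 m/s = 35710 s = 0.4133 d.
k_1 L₀/(k_r−k_1) = 0.211×23.9/(2.08−0.211) = 5.043/1.869 = 2.698 mg/L.
e^(−k_1 t) = e^(−0.211×0.4133) = 0.9165; e^(−k_r t) = e^(−2.08×0.4133) = 0.4233.
D = 2.698 × (0.9165 − 0.4233) + 0.424 × 0.4233 = 1.331 + 0.1795 = 1.510 mg/L.
DO = C_s − D = 10.2 − 1.510 = 8.690 mg/L.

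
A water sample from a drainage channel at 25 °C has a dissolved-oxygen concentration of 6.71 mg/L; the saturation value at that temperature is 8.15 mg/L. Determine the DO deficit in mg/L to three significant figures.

D = C_s − C = 8.15 − 6.71 = 1.44 mg/L.

D ≈ 1.44 mg/L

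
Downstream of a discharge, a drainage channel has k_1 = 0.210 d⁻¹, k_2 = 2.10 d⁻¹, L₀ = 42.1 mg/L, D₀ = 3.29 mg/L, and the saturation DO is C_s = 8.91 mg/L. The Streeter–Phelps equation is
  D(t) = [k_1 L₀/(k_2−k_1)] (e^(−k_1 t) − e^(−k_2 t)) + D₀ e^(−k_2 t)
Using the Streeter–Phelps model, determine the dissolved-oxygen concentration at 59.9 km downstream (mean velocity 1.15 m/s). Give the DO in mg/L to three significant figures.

Travel time t = x/v = 59.9 km / (1.15 m/s) = 59900 m / 1.15 m/s = 52090 s = 0.6029 d.
k_1 L₀/(k_2−k_1) = 0.210×42.1/(2.10−0.210) = 8.841/1.890 = 4.678 mg/L.
e^(−k_1 t) = e^(−0.210×0.6029) = 0.8811; e^(−k_2 t) = e^(−2.10×0.6029) = 0.2820.
D = 4.678 × (0.8811 − 0.2820) + 3.29 × 0.2820 = 2.803 + 0.9276 = 3.730 mg/L.
DO = C_s − D = 8.91 − 3.730 = 5.180 mg/L.

DO ≈ 5.18 mg/L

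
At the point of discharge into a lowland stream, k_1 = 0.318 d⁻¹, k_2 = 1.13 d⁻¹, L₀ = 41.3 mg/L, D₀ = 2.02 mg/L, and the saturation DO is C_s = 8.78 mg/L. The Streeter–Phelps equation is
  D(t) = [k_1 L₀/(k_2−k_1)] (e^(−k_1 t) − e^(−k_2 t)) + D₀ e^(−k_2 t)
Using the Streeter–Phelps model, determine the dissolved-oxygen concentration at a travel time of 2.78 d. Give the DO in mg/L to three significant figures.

DO ≈ 2.71 mg/L

k_1 L₀/(k_2−k_1) = 0.318×41.3/(1.13−0.318) = 13.13/0.8120 = 16.17 mg/L.
e^(−k_1 t) = e^(−0.318×2.780) = 0.4131; e^(−k_2 t) = e^(−1.13×2.780) = 0.04322.
D = 16.17 × (0.4131 − 0.04322) + 2.02 × 0.04322 = 5.983 + 0.08731 = 6.070 mg/L.
DO = C_s − D = 8.78 − 6.070 = 2.710 mg/L.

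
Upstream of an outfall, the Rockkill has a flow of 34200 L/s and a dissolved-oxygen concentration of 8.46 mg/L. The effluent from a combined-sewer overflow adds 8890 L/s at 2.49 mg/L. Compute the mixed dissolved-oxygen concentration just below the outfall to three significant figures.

Flow-weighted mixing: C = (Q_r C_r + Q_w C_w)/(Q_r + Q_w)
= (34200×8.46 + 8890×2.49)/(34200 + 8890) = 311500/43090 = 7.228 mg/L.

7.23 mg/L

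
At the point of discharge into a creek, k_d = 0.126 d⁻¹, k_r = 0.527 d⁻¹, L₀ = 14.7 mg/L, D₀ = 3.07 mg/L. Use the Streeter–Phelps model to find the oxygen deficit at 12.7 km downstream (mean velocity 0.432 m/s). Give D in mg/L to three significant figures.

D ≈ 3.13 mg/L

Travel time t = x/v = 12.7 km / (0.432 m/s) = 12700 m / 0.432 m/s = 29400 s = 0.3403 d.
k_d L₀/(k_r−k_d) = 0.126×14.7/(0.527−0.126) = 1.852/0.4010 = 4.619 mg/L.
e^(−k_d t) = e^(−0.126×0.3403) = 0.9580; e^(−k_r t) = e^(−0.527×0.3403) = 0.8358.
D = 4.619 × (0.9580 − 0.8358) + 3.07 × 0.8358 = 0.5644 + 2.566 = 3.130 mg/L.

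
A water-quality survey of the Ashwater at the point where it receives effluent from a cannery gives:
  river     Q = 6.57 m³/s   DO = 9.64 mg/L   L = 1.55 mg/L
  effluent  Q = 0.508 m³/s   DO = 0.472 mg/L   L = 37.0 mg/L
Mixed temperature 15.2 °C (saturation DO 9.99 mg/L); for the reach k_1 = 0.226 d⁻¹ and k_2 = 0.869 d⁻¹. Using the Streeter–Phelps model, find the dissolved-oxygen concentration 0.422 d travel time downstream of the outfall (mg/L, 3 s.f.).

DO ≈ 8.98 mg/L

Mixed DO = (6.57×9.64 + 0.508×0.472)/(6.57+0.508) = 63.57/7.078 = 8.982 mg/L.
Mixed L₀ = (6.57×1.55 + 0.508×37.0)/(7.078) = 28.98/7.078 = 4.094 mg/L.
Initial deficit D₀ = C_s − DO₀ = 9.99 − 8.982 = 1.008 mg/L.
D(0.422) = [0.226×4.094/(0.869−0.226)](e^(−0.226×0.422) − e^(−0.869×0.422)) + 1.008 e^(−0.869×0.422)
= 1.439 × (0.9090 − 0.6930) + 1.008 × 0.6930 = 1.009 mg/L.
DO = 9.99 − 1.009 = 8.981 mg/L.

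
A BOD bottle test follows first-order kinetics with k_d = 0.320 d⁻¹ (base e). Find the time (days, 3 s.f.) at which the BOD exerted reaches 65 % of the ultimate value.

y/L₀ = 1 − e^(−k_d t) = 0.65 ⇒ e^(−k_d t) = 0.350
t = −ln(0.350) / 0.320 = 1.050 / 0.320 = 3.281 d.

t ≈ 3.28 d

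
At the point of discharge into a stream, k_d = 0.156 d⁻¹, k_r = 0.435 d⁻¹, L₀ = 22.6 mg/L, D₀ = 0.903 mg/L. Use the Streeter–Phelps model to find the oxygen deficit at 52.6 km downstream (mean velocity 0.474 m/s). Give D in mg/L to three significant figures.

Travel time t = x/v = 52.6 km / (0.474 m/s) = 52600 m / 0.474 m/s = 111000 s = 1.284 d.
k_d L₀/(k_r−k_d) = 0.156×22.6/(0.435−0.156) = 3.526/0.2790 = 12.64 mg/L.
e^(−k_d t) = e^(−0.156×1.284) = 0.8184; e^(−k_r t) = e^(−0.435×1.284) = 0.5719.
D = 12.64 × (0.8184 − 0.5719) + 0.903 × 0.5719 = 3.115 + 0.5165 = 3.631 mg/L.

D ≈ 3.63 mg/L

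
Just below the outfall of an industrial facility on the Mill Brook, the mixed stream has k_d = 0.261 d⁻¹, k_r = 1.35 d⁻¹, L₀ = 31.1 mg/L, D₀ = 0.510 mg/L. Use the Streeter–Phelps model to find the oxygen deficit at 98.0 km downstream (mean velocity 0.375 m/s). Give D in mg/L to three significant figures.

D ≈ 3.27 mg/L

Travel time t = x/v = 98.0 km / (0.375 m/s) = 98000 m / 0.375 m/s = 261300 s = 3.025 d.
k_d L₀/(k_r−k_d) = 0.261×31.1/(1.35−0.261) = 8.117/1.089 = 7.454 mg/L.
e^(−k_d t) = e^(−0.261×3.025) = 0.4541; e^(−k_r t) = e^(−1.35×3.025) = 0.01685.
D = 7.454 × (0.4541 − 0.01685) + 0.510 × 0.01685 = 3.259 + 0.008594 = 3.268 mg/L.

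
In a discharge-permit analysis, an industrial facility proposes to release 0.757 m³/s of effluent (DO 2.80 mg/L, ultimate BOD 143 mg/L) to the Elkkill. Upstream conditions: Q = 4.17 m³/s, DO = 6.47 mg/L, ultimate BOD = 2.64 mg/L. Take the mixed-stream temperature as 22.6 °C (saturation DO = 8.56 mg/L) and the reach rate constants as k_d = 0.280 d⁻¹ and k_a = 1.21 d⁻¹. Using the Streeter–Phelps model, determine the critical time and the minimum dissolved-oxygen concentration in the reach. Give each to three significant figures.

Mixed DO = (4.17×6.47 + 0.757×2.80)/(4.17+0.757) = 29.10/4.927 = 5.906 mg/L.
Mixed L₀ = (4.17×2.64 + 0.757×143)/(4.927) = 119.3/4.927 = 24.21 mg/L.
Initial deficit D₀ = C_s − DO₀ = 8.56 − 5.906 = 2.654 mg/L.
t_c = (1/0.9300) ln[(1.21/0.280)(1 − 2.654×0.9300/(0.280×24.21))] = 1.075 × ln(2.748) = 1.087 d.
D_c = (0.280/1.21) × 24.21 × e^(−0.280×1.087) = 0.2314 × 24.21 × 0.7376 = 4.132 mg/L.
Minimum DO = 8.56 − 4.132 = 4.428 mg/L.

t_c ≈ 1.09 d; minimum DO ≈ 4.43 mg/L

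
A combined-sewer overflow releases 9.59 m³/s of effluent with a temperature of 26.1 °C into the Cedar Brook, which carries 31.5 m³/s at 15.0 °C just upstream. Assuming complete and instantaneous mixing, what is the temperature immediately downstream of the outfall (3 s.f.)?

Flow-weighted mixing: C = (Q_r C_r + Q_w C_w)/(Q_r + Q_w)
= (31.5×15.0 + 9.59×26.1)/(31.5 + 9.59) = 722.8/41.09 = 17.59 °C.

17.6 °C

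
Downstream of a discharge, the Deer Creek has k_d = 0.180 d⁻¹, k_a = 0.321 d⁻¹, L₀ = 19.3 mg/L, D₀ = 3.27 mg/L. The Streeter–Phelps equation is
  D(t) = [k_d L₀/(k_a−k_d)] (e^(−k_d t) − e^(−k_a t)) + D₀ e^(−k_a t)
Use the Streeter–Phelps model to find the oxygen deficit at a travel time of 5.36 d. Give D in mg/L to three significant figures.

k_d L₀/(k_a−k_d) = 0.180×19.3/(0.321−0.180) = 3.474/0.1410 = 24.64 mg/L.
e^(−k_d t) = e^(−0.180×5.360) = 0.3811; e^(−k_a t) = e^(−0.321×5.360) = 0.1790.
D = 24.64 × (0.3811 − 0.1790) + 3.27 × 0.1790 = 4.979 + 0.5852 = 5.564 mg/L.

D ≈ 5.56 mg/L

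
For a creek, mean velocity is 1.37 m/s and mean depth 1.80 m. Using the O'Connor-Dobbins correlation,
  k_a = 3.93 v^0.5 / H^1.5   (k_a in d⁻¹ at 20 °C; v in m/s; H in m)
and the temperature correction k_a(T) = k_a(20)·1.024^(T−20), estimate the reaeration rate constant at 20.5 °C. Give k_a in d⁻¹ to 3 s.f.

k_a ≈ 1.93 d⁻¹

k_a(20) = 3.93 × 1.37^0.5 / 1.80^1.5 = 3.93 × 1.170 / 2.415 = 1.905 d⁻¹.
k_a(20.5) = 1.905 × 1.024^(20.5−20) = 1.905 × 1.012 = 1.927 d⁻¹.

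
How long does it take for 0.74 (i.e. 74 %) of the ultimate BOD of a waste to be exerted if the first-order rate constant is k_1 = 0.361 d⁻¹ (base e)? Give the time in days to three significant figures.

t ≈ 3.73 d

y/L₀ = 1 − e^(−k_1 t) = 0.74 ⇒ e^(−k_1 t) = 0.260
t = −ln(0.260) / 0.361 = 1.347 / 0.361 = 3.732 d.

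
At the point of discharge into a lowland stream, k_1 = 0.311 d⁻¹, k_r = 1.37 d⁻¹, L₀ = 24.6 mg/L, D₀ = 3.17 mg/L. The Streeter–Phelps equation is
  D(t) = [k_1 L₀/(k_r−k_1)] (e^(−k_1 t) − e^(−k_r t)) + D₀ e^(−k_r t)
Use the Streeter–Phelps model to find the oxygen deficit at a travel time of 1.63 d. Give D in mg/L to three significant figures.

k_1 L₀/(k_r−k_1) = 0.311×24.6/(1.37−0.311) = 7.651/1.059 = 7.224 mg/L.
e^(−k_1 t) = e^(−0.311×1.630) = 0.6023; e^(−k_r t) = e^(−1.37×1.630) = 0.1072.
D = 7.224 × (0.6023 − 0.1072) + 3.17 × 0.1072 = 3.577 + 0.3398 = 3.917 mg/L.

D ≈ 3.92 mg/L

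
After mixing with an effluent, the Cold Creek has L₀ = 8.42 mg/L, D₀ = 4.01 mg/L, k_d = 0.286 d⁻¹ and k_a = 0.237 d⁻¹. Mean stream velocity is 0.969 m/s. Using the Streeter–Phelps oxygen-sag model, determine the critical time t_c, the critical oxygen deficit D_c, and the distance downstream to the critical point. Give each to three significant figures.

With k_a/k_d = 0.8287 and 1 − D₀(k_a−k_d)/(k_d L₀) = 1.082,
t_c = ln(0.8287 × 1.082) / (0.237 − 0.286) = ln(0.8963) / -0.04900 = -0.1095/-0.04900 = 2.235 d.
D_c = (k_d/k_a) L₀ e^(−k_d t_c) = (0.286/0.237) × 8.42 × e^(−0.286×2.235) = 1.207 × 8.42 × 0.5278 = 5.363 mg/L.
x_c = v t_c = 0.969 m/s × 2.235 d × 86400 s/d = 187100 m ≈ 187 km.

t_c ≈ 2.23 d; D_c ≈ 5.36 mg/L; x_c ≈ 187 km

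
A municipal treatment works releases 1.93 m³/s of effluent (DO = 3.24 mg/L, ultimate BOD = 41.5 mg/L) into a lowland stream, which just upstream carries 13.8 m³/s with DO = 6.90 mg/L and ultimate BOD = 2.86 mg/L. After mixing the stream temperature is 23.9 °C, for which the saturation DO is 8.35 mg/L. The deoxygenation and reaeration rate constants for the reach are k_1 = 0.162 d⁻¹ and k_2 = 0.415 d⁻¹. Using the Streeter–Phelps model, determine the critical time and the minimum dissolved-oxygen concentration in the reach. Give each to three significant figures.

Mixed DO = (13.8×6.90 + 1.93×3.24)/(13.8+1.93) = 101.5/15.73 = 6.451 mg/L.
Mixed L₀ = (13.8×2.86 + 1.93×41.5)/(15.73) = 119.6/15.73 = 7.601 mg/L.
Initial deficit D₀ = C_s − DO₀ = 8.35 − 6.451 = 1.899 mg/L.
t_c = (1/0.2530) ln[(0.415/0.162)(1 − 1.899×0.2530/(0.162×7.601))] = 3.953 × ln(1.562) = 1.763 d.
D_c = (0.162/0.415) × 7.601 × e^(−0.162×1.763) = 0.3904 × 7.601 × 0.7515 = 2.230 mg/L.
Minimum DO = 8.35 − 2.230 = 6.120 mg/L.

t_c ≈ 1.76 d; minimum DO ≈ 6.12 mg/L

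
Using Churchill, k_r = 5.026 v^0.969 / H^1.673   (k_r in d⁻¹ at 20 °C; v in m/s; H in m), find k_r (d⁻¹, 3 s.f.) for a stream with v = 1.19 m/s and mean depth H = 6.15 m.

k_r ≈ 0.285 d⁻¹

k_r = 5.026 × 1.19^0.969 / 6.15^1.673 = 5.026 × 1.184 / 20.88 = 0.2849 d⁻¹.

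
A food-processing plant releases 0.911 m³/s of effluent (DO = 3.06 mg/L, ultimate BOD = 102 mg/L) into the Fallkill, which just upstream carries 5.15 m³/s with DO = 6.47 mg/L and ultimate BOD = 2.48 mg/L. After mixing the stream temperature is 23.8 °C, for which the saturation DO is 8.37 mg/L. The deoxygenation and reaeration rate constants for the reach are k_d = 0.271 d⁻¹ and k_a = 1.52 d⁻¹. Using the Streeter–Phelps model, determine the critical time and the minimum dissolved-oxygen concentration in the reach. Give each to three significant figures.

t_c ≈ 0.568 d; minimum DO ≈ 5.70 mg/L

Mixed DO = (5.15×6.47 + 0.911×3.06)/(5.15+0.911) = 36.11/6.061 = 5.957 mg/L.
Mixed L₀ = (5.15×2.48 + 0.911×102)/(6.061) = 105.7/6.061 = 17.44 mg/L.
Initial deficit D₀ = C_s − DO₀ = 8.37 − 5.957 = 2.413 mg/L.
t_c = (1/1.249) ln[(1.52/0.271)(1 − 2.413×1.249/(0.271×17.44))] = 0.8006 × ln(2.033) = 0.5679 d.
D_c = (0.271/1.52) × 17.44 × e^(−0.271×0.5679) = 0.1783 × 17.44 × 0.8574 = 2.666 mg/L.
Minimum DO = 8.37 − 2.666 = 5.704 mg/L.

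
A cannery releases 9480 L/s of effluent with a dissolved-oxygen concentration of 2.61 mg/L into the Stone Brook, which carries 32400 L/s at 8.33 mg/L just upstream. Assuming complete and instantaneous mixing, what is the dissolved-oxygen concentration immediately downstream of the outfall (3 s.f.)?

Flow-weighted mixing: C = (Q_r C_r + Q_w C_w)/(Q_r + Q_w)
= (32400×8.33 + 9480×2.61)/(32400 + 9480) = 294600/41880 = 7.035 mg/L.

7.04 mg/L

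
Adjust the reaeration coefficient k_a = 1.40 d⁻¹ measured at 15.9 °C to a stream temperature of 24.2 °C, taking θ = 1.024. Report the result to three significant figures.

k_a(T₂) = k_a(T₁) · θ^(T₂−T₁) = 1.40 × 1.024^(24.2−15.9)
= 1.40 × 1.024^8.30 = 1.40 × 1.218 = 1.705 d⁻¹.

k_a ≈ 1.70 d⁻¹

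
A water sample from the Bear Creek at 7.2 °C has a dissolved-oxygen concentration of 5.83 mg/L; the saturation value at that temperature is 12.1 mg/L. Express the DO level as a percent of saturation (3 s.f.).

48.2 % saturation

% saturation = C/C_s × 100 = 5.83/12.1 × 100 = 48.2 %.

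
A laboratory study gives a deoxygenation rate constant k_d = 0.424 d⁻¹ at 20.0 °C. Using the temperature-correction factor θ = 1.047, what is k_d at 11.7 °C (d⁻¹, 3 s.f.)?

k_d(T₂) = k_d(T₁) · θ^(T₂−T₁) = 0.424 × 1.047^(11.7−20.0)
= 0.424 × 1.047^-8.30 = 0.424 × 0.6830 = 0.2896 d⁻¹.

k_d ≈ 0.290 d⁻¹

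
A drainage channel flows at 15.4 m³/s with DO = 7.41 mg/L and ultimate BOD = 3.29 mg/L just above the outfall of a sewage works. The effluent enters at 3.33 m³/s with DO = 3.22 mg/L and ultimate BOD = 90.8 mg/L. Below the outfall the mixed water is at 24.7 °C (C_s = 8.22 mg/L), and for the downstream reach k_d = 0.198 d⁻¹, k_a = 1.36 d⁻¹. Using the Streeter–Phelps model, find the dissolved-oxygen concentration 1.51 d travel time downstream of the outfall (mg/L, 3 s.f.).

Mixed DO = (15.4×7.41 + 3.33×3.22)/(15.4+3.33) = 124.8/18.73 = 6.665 mg/L.
Mixed L₀ = (15.4×3.29 + 3.33×90.8)/(18.73) = 353.0/18.73 = 18.85 mg/L.
Initial deficit D₀ = C_s − DO₀ = 8.22 − 6.665 = 1.555 mg/L.
D(1.51) = [0.198×18.85/(1.36−0.198)](e^(−0.198×1.51) − e^(−1.36×1.51)) + 1.555 e^(−1.36×1.51)
= 3.212 × (0.7416 − 0.1283) + 1.555 × 0.1283 = 2.169 mg/L.
DO = 8.22 − 2.169 = 6.051 mg/L.

DO ≈ 6.05 mg/L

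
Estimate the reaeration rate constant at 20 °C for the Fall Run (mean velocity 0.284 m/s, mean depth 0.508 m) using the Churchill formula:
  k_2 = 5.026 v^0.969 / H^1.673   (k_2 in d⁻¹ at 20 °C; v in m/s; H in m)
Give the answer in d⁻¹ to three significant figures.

k_2 = 5.026 × 0.284^0.969 / 0.508^1.673 = 5.026 × 0.2953 / 0.3220 = 4.609 d⁻¹.

k_2 ≈ 4.61 d⁻¹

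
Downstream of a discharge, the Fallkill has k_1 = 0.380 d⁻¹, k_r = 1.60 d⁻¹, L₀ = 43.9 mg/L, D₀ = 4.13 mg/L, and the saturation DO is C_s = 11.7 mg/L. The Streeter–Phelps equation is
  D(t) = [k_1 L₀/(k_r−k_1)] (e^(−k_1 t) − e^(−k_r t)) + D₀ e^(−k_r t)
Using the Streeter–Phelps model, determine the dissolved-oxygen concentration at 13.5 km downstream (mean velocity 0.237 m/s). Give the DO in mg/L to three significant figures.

DO ≈ 4.38 mg/L

Travel time t = x/v = 13.5 km / (0.237 m/s) = 13500 m / 0.237 m/s = 56960 s = 0.6593 d.
k_1 L₀/(k_r−k_1) = 0.380×43.9/(1.60−0.380) = 16.68/1.220 = 13.67 mg/L.
e^(−k_1 t) = e^(−0.380×0.6593) = 0.7784; e^(−k_r t) = e^(−1.60×0.6593) = 0.3482.
D = 13.67 × (0.7784 − 0.3482) + 4.13 × 0.3482 = 5.882 + 1.438 = 7.320 mg/L.
DO = C_s − D = 11.7 − 7.320 = 4.380 mg/L.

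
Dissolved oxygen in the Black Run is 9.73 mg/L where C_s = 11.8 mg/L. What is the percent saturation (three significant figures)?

% saturation = C/C_s × 100 = 9.73/11.8 × 100 = 82.5 %.

82.5 % saturation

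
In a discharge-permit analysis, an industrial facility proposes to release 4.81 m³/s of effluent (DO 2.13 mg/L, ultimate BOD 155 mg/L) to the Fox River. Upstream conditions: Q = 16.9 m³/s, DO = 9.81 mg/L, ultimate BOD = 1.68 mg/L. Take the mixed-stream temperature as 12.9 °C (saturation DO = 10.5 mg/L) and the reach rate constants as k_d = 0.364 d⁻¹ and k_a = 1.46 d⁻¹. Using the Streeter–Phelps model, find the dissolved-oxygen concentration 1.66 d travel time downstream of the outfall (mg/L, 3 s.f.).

DO ≈ 4.87 mg/L

Mixed DO = (16.9×9.81 + 4.81×2.13)/(16.9+4.81) = 176.0/21.71 = 8.108 mg/L.
Mixed L₀ = (16.9×1.68 + 4.81×155)/(21.71) = 773.9/21.71 = 35.65 mg/L.
Initial deficit D₀ = C_s − DO₀ = 10.5 − 8.108 = 2.392 mg/L.
D(1.66) = [0.364×35.65/(1.46−0.364)](e^(−0.364×1.66) − e^(−1.46×1.66)) + 2.392 e^(−1.46×1.66)
= 11.84 × (0.5465 − 0.08860) + 2.392 × 0.08860 = 5.633 mg/L.
DO = 10.5 − 5.633 = 4.867 mg/L.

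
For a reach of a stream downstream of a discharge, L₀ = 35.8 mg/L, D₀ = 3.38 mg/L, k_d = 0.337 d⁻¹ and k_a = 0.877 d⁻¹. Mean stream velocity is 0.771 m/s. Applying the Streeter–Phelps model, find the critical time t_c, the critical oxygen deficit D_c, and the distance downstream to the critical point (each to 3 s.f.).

At the critical point dD/dt = 0, so k_d L₀ e^(−k_d t) = k_a D. Substituting D(t) from the Streeter–Phelps equation and solving for t gives
t_c = ln[(k_a/k_d)(1 − D₀(k_a−k_d)/(k_d L₀))] / (k_a−k_d).
Here k_a−k_d = 0.5400 d⁻¹ and 1 − D₀(k_a−k_d)/(k_d L₀) = 1 − 3.38×0.5400/(0.337×35.8) = 0.8487, so
t_c = ln(2.602 × 0.8487) / 0.5400 = 0.7924 / 0.5400 = 1.467 d.
L(t_c) = L₀ e^(−k_d t_c) = 35.8 × 0.6099 = 21.83 mg/L, and at the critical point k_a D_c = k_d L, so D_c = (0.337/0.877) × 21.83 = 8.390 mg/L.
x_c = v t_c = 0.771 m/s × 1.467 d × 86400 s/d = 97750 m ≈ 97.7 km.

t_c ≈ 1.47 d; D_c ≈ 8.39 mg/L; x_c ≈ 97.7 km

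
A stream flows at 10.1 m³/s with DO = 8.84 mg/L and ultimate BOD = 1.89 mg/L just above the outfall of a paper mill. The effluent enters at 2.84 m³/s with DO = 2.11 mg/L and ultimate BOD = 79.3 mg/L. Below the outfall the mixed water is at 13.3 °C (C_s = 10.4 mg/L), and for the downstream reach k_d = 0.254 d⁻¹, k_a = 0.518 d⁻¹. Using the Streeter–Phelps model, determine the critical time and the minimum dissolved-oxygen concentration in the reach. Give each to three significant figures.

Mixed DO = (10.1×8.84 + 2.84×2.11)/(10.1+2.84) = 95.28/12.94 = 7.363 mg/L.
Mixed L₀ = (10.1×1.89 + 2.84×79.3)/(12.94) = 244.3/12.94 = 18.88 mg/L.
Initial deficit D₀ = C_s − DO₀ = 10.4 − 7.363 = 3.037 mg/L.
t_c = (1/0.2640) ln[(0.518/0.254)(1 − 3.037×0.2640/(0.254×18.88))] = 3.788 × ln(1.698) = 2.006 d.
D_c = (0.254/0.518) × 18.88 × e^(−0.254×2.006) = 0.4903 × 18.88 × 0.6007 = 5.561 mg/L.
Minimum DO = 10.4 − 5.561 = 4.839 mg/L.

t_c ≈ 2.01 d; minimum DO ≈ 4.84 mg/L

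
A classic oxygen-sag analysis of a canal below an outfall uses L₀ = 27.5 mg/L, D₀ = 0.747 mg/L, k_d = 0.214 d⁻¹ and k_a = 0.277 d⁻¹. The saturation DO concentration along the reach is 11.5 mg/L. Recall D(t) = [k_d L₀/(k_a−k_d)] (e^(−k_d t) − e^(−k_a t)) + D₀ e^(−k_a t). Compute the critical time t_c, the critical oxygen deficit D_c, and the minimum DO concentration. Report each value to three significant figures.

With k_a/k_d = 1.294 and 1 − D₀(k_a−k_d)/(k_d L₀) = 0.9920,
t_c = ln(1.294 × 0.9920) / (0.277 − 0.214) = ln(1.284) / 0.06300 = 0.2500/0.06300 = 3.968 d.
L(t_c) = L₀ e^(−k_d t_c) = 27.5 × 0.4277 = 11.76 mg/L, and at the critical point k_a D_c = k_d L, so D_c = (0.214/0.277) × 11.76 = 9.087 mg/L.
Minimum DO = C_s − D_c = 11.5 − 9.087 = 2.413 mg/L.

t_c ≈ 3.97 d; D_c ≈ 9.09 mg/L; min DO ≈ 2.41 mg/L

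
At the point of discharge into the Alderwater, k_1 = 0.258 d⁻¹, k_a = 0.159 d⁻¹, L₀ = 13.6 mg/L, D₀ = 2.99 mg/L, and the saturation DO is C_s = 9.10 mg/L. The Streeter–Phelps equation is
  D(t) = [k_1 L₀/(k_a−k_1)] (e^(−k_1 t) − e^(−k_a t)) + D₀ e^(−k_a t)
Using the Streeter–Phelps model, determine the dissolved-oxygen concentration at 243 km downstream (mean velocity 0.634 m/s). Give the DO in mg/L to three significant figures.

DO ≈ 1.40 mg/L

Travel time t = x/v = 243 km / (0.634 m/s) = 243000 m / 0.634 m/s = 383300 s = 4.436 d.
k_1 L₀/(k_a−k_1) = 0.258×13.6/(0.159−0.258) = 3.509/-0.09900 = -35.44 mg/L.
e^(−k_1 t) = e^(−0.258×4.436) = 0.3184; e^(−k_a t) = e^(−0.159×4.436) = 0.4939.
D = -35.44 × (0.3184 − 0.4939) + 2.99 × 0.4939 = 6.222 + 1.477 = 7.699 mg/L.
DO = C_s − D = 9.10 − 7.699 = 1.401 mg/L.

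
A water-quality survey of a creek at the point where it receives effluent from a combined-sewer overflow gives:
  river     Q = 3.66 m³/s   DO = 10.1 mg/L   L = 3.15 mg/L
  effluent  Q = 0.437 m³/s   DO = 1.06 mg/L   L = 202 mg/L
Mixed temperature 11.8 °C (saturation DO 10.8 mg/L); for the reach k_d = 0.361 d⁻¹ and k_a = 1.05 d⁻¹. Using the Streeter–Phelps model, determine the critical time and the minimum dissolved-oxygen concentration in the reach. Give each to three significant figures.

t_c ≈ 1.35 d; minimum DO ≈ 5.65 mg/L

Mixed DO = (3.66×10.1 + 0.437×1.06)/(3.66+0.437) = 37.43/4.097 = 9.136 mg/L.
Mixed L₀ = (3.66×3.15 + 0.437×202)/(4.097) = 99.80/4.097 = 24.36 mg/L.
Initial deficit D₀ = C_s − DO₀ = 10.8 − 9.136 = 1.664 mg/L.
t_c = (1/0.6890) ln[(1.05/0.361)(1 − 1.664×0.6890/(0.361×24.36))] = 1.451 × ln(2.529) = 1.347 d.
D_c = (0.361/1.05) × 24.36 × e^(−0.361×1.347) = 0.3438 × 24.36 × 0.6150 = 5.150 mg/L.
Minimum DO = 10.8 − 5.150 = 5.650 mg/L.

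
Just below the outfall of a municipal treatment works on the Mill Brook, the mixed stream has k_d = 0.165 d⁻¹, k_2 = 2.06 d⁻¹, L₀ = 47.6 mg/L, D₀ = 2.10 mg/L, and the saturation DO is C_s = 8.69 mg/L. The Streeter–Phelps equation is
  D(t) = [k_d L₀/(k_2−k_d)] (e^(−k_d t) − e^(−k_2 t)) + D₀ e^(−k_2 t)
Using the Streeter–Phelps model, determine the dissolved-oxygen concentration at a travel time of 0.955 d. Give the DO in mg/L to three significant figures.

k_d L₀/(k_2−k_d) = 0.165×47.6/(2.06−0.165) = 7.854/1.895 = 4.145 mg/L.
e^(−k_d t) = e^(−0.165×0.9550) = 0.8542; e^(−k_2 t) = e^(−2.06×0.9550) = 0.1398.
D = 4.145 × (0.8542 − 0.1398) + 2.10 × 0.1398 = 2.961 + 0.2937 = 3.254 mg/L.
DO = C_s − D = 8.69 − 3.254 = 5.436 mg/L.

DO ≈ 5.44 mg/L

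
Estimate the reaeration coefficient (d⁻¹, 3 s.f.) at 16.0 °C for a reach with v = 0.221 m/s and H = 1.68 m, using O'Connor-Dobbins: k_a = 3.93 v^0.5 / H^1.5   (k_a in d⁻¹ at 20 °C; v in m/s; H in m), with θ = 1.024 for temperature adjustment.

k_a ≈ 0.772 d⁻¹

k_a(20) = 3.93 × 0.221^0.5 / 1.68^1.5 = 3.93 × 0.4701 / 2.178 = 0.8484 d⁻¹.
k_a(16.0) = 0.8484 × 1.024^(16.0−20) = 0.8484 × 0.9095 = 0.7717 d⁻¹.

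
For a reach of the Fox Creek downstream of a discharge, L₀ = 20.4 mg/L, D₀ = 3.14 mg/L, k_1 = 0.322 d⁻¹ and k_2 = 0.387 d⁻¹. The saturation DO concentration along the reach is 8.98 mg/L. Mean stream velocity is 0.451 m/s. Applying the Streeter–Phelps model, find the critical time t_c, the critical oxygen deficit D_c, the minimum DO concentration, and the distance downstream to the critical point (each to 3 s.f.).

t_c ≈ 2.34 d; D_c ≈ 7.98 mg/L; min DO ≈ 0.998 mg/L; x_c ≈ 91.3 km

With k_2/k_1 = 1.202 and 1 − D₀(k_2−k_1)/(k_1 L₀) = 0.9689,
t_c = ln(1.202 × 0.9689) / (0.387 − 0.322) = ln(1.165) / 0.06500 = 0.1523/0.06500 = 2.343 d.
D_c = (k_1/k_2) L₀ e^(−k_1 t_c) = (0.322/0.387) × 20.4 × e^(−0.322×2.343) = 0.8320 × 20.4 × 0.4702 = 7.982 mg/L.
Minimum DO = C_s − D_c = 8.98 − 7.982 = 0.9983 mg/L.
x_c = v t_c = 0.451 m/s × 2.343 d × 86400 s/d = 91310 m ≈ 91.3 km.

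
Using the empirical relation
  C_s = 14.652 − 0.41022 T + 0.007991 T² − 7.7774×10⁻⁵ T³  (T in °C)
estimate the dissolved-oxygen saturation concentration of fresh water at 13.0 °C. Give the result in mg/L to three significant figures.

C_s = 14.652 − 0.41022×13.0 + 0.007991×13.0² − 7.7774×10⁻⁵×13.0³ = 10.50 mg/L.

C_s ≈ 10.5 mg/L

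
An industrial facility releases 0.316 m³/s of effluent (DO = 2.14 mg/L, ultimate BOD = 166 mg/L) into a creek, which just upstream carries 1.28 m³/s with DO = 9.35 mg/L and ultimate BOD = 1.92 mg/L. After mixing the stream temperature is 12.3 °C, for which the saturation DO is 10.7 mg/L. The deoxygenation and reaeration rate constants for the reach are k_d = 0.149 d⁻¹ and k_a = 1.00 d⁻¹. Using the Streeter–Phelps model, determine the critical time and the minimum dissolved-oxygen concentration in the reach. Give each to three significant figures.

t_c ≈ 1.51 d; minimum DO ≈ 6.61 mg/L

Mixed DO = (1.28×9.35 + 0.316×2.14)/(1.28+0.316) = 12.64/1.596 = 7.922 mg/L.
Mixed L₀ = (1.28×1.92 + 0.316×166)/(1.596) = 54.91/1.596 = 34.41 mg/L.
Initial deficit D₀ = C_s − DO₀ = 10.7 − 7.922 = 2.778 mg/L.
t_c = (1/0.8510) ln[(1.00/0.149)(1 − 2.778×0.8510/(0.149×34.41))] = 1.175 × ln(3.617) = 1.511 d.
D_c = (0.149/1.00) × 34.41 × e^(−0.149×1.511) = 0.1490 × 34.41 × 0.7984 = 4.093 mg/L.
Minimum DO = 10.7 − 4.093 = 6.607 mg/L.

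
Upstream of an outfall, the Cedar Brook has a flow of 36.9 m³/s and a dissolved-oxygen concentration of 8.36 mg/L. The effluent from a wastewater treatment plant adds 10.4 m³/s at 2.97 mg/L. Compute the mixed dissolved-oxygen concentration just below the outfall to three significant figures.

7.17 mg/L

Flow-weighted mixing: C = (Q_r C_r + Q_w C_w)/(Q_r + Q_w)
= (36.9×8.36 + 10.4×2.97)/(36.9 + 10.4) = 339.4/47.30 = 7.175 mg/L.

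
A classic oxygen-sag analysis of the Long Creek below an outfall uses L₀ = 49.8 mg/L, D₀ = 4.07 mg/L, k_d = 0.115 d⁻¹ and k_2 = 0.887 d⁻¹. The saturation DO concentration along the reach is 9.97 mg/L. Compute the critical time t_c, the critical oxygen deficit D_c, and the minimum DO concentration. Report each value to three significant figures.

t_c = [1/(k_2−k_d)] ln[(k_2/k_d)(1 − D₀(k_2−k_d)/(k_d L₀))]
= [1/(0.887−0.115)] ln[(0.887/0.115)(1 − 4.07×0.7720/(0.115×49.8))]
= (1/0.7720) ln[7.713 × 0.4514] = 1.295 × ln(3.481) = 1.295 × 1.247 = 1.616 d.
L(t_c) = L₀ e^(−k_d t_c) = 49.8 × 0.8304 = 41.35 mg/L, and at the critical point k_2 D_c = k_d L, so D_c = (0.115/0.887) × 41.35 = 5.362 mg/L.
Minimum DO = C_s − D_c = 9.97 − 5.362 = 4.608 mg/L.

t_c ≈ 1.62 d; D_c ≈ 5.36 mg/L; min DO ≈ 4.61 mg/L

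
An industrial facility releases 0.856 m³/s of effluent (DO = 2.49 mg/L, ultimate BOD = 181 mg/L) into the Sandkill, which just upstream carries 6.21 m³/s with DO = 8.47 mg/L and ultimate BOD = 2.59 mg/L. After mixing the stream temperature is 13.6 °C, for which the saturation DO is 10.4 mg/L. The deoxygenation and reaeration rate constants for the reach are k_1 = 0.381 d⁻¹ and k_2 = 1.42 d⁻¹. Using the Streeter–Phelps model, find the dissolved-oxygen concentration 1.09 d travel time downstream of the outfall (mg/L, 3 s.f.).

Mixed DO = (6.21×8.47 + 0.856×2.49)/(6.21+0.856) = 54.73/7.066 = 7.746 mg/L.
Mixed L₀ = (6.21×2.59 + 0.856×181)/(7.066) = 171.0/7.066 = 24.20 mg/L.
Initial deficit D₀ = C_s − DO₀ = 10.4 − 7.746 = 2.654 mg/L.
D(1.09) = [0.381×24.20/(1.42−0.381)](e^(−0.381×1.09) − e^(−1.42×1.09)) + 2.654 e^(−1.42×1.09)
= 8.875 × (0.6601 − 0.2127) + 2.654 × 0.2127 = 4.536 mg/L.
DO = 10.4 − 4.536 = 5.864 mg/L.

DO ≈ 5.86 mg/L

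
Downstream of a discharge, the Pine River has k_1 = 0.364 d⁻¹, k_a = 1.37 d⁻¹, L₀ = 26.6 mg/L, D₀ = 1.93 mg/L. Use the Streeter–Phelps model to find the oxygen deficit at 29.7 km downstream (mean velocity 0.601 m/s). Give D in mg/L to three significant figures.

D ≈ 4.30 mg/L

Travel time t = x/v = 29.7 km / (0.601 m/s) = 29700 m / 0.601 m/s = 49420 s = 0.5720 d.
k_1 L₀/(k_a−k_1) = 0.364×26.6/(1.37−0.364) = 9.682/1.006 = 9.625 mg/L.
e^(−k_1 t) = e^(−0.364×0.5720) = 0.8120; e^(−k_a t) = e^(−1.37×0.5720) = 0.4568.
D = 9.625 × (0.8120 − 0.4568) + 1.93 × 0.4568 = 3.420 + 0.8816 = 4.301 mg/L.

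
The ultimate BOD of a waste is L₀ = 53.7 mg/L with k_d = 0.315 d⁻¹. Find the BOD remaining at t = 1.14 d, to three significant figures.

L ≈ 37.5 mg/L

L_t = L₀ e^(−k_d t) = 53.7 × e^(−0.315×1.14) = 53.7 × 0.6983 = 37.50 mg/L.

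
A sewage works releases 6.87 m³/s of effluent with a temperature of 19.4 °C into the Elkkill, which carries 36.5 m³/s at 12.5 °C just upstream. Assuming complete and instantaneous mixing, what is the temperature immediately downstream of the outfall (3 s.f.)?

13.6 °C

Flow-weighted mixing: C = (Q_r C_r + Q_w C_w)/(Q_r + Q_w)
= (36.5×12.5 + 6.87×19.4)/(36.5 + 6.87) = 589.5/43.37 = 13.59 °C.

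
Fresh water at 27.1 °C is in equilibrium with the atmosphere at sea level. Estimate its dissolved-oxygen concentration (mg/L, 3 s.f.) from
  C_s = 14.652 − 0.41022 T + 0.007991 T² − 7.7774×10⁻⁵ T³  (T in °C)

C_s = 14.652 − 0.41022×27.1 + 0.007991×27.1² − 7.7774×10⁻⁵×27.1³ = 7.856 mg/L.

C_s ≈ 7.86 mg/L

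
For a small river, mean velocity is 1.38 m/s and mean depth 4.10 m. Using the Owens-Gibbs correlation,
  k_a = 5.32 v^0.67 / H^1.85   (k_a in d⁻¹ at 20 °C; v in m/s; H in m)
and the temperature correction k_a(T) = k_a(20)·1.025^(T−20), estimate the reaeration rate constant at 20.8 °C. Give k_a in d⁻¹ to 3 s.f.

k_a ≈ 0.495 d⁻¹

k_a(20) = 5.32 × 1.38^0.67 / 4.10^1.85 = 5.32 × 1.241 / 13.60 = 0.4853 d⁻¹.
k_a(20.8) = 0.4853 × 1.025^(20.8−20) = 0.4853 × 1.020 = 0.4949 d⁻¹.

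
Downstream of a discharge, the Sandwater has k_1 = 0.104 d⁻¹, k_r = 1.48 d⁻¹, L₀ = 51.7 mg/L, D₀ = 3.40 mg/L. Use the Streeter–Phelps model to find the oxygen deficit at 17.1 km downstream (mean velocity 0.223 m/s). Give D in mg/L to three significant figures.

Travel time t = x/v = 17.1 km / (0.223 m/s) = 17100 m / 0.223 m/s = 76680 s = 0.8875 d.
k_1 L₀/(k_r−k_1) = 0.104×51.7/(1.48−0.104) = 5.377/1.376 = 3.908 mg/L.
e^(−k_1 t) = e^(−0.104×0.8875) = 0.9118; e^(−k_r t) = e^(−1.48×0.8875) = 0.2689.
D = 3.908 × (0.9118 − 0.2689) + 3.40 × 0.2689 = 2.512 + 0.9142 = 3.427 mg/L.

D ≈ 3.43 mg/L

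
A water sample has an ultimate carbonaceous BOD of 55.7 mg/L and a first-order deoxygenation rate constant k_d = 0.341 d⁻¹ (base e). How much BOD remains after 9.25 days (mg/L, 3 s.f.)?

L ≈ 2.38 mg/L

L_t = L₀ e^(−k_d t) = 55.7 × e^(−0.341×9.25) = 55.7 × 0.04267 = 2.377 mg/L.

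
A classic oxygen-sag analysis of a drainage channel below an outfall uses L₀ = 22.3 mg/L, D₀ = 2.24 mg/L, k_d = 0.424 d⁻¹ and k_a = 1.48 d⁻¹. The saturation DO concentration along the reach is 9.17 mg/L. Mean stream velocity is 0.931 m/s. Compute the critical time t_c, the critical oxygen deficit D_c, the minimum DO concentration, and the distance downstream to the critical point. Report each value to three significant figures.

t_c ≈ 0.911 d; D_c ≈ 4.34 mg/L; min DO ≈ 4.83 mg/L; x_c ≈ 73.3 km

At the critical point dD/dt = 0, so k_d L₀ e^(−k_d t) = k_a D. Substituting D(t) from the Streeter–Phelps equation and solving for t gives
t_c = ln[(k_a/k_d)(1 − D₀(k_a−k_d)/(k_d L₀))] / (k_a−k_d).
Here k_a−k_d = 1.056 d⁻¹ and 1 − D₀(k_a−k_d)/(k_d L₀) = 1 − 2.24×1.056/(0.424×22.3) = 0.7498, so
t_c = ln(3.491 × 0.7498) / 1.056 = 0.9622 / 1.056 = 0.9111 d.
D_c = (k_d/k_a) L₀ e^(−k_d t_c) = (0.424/1.48) × 22.3 × e^(−0.424×0.9111) = 0.2865 × 22.3 × 0.6796 = 4.341 mg/L.
Minimum DO = C_s − D_c = 9.17 − 4.341 = 4.829 mg/L.
x_c = v t_c = 0.931 m/s × 0.9111 d × 86400 s/d = 73290 m ≈ 73.3 km.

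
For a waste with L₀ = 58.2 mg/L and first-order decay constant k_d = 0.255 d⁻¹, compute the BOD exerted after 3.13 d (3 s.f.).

y_t = L₀(1 − e^(−k_d t)) = 58.2 × (1 − e^(−0.255×3.13))
= 58.2 × (1 − 0.4502) = 58.2 × 0.5498 = 32.00 mg/L.

y ≈ 32.0 mg/L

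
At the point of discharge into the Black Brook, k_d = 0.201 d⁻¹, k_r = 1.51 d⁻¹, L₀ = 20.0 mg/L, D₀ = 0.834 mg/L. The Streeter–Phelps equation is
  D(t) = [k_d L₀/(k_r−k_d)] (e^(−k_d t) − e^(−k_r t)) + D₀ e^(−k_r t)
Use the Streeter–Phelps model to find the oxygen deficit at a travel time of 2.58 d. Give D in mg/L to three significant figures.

k_d L₀/(k_r−k_d) = 0.201×20.0/(1.51−0.201) = 4.020/1.309 = 3.071 mg/L.
e^(−k_d t) = e^(−0.201×2.580) = 0.5954; e^(−k_r t) = e^(−1.51×2.580) = 0.02033.
D = 3.071 × (0.5954 − 0.02033) + 0.834 × 0.02033 = 1.766 + 0.01695 = 1.783 mg/L.

D ≈ 1.78 mg/L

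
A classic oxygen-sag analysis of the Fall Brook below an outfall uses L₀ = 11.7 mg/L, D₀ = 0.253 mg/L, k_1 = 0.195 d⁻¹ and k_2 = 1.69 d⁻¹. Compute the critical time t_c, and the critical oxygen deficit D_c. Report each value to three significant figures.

t_c ≈ 1.32 d; D_c ≈ 1.04 mg/L

With k_2/k_1 = 8.667 and 1 − D₀(k_2−k_1)/(k_1 L₀) = 0.8342,
t_c = ln(8.667 × 0.8342) / (1.69 − 0.195) = ln(7.230) / 1.495 = 1.978/1.495 = 1.323 d.
L(t_c) = L₀ e^(−k_1 t_c) = 11.7 × 0.7726 = 9.039 mg/L, and at the critical point k_2 D_c = k_1 L, so D_c = (0.195/1.69) × 9.039 = 1.043 mg/L.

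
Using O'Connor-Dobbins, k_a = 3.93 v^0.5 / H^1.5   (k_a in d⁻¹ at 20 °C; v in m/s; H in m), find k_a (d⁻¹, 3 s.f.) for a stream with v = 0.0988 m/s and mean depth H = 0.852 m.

k_a ≈ 1.57 d⁻¹

k_a = 3.93 × 0.0988^0.5 / 0.852^1.5 = 3.93 × 0.3143 / 0.7864 = 1.571 d⁻¹.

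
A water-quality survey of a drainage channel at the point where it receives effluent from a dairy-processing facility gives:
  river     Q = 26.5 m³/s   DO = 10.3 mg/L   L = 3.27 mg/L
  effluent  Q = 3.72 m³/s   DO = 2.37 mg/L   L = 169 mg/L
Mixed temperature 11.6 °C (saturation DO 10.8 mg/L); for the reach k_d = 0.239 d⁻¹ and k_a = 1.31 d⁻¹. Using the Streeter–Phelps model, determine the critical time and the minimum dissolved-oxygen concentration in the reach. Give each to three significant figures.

t_c ≈ 1.28 d; minimum DO ≈ 7.62 mg/L

Mixed DO = (26.5×10.3 + 3.72×2.37)/(26.5+3.72) = 281.8/30.22 = 9.324 mg/L.
Mixed L₀ = (26.5×3.27 + 3.72×169)/(30.22) = 715.3/30.22 = 23.67 mg/L.
Initial deficit D₀ = C_s − DO₀ = 10.8 − 9.324 = 1.476 mg/L.
t_c = (1/1.071) ln[(1.31/0.239)(1 − 1.476×1.071/(0.239×23.67))] = 0.9337 × ln(3.949) = 1.283 d.
D_c = (0.239/1.31) × 23.67 × e^(−0.239×1.283) = 0.1824 × 23.67 × 0.7360 = 3.178 mg/L.
Minimum DO = 10.8 − 3.178 = 7.622 mg/L.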